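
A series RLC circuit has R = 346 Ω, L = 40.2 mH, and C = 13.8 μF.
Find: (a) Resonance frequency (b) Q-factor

Step 1 — Resonance condition Im(Z)=0 gives ω₀ = 1/√(LC).
Step 2 — ω₀ = 1/√(0.0402·1.38e-05) = 1343 rad/s.
Step 3 — f₀ = ω₀/(2π) = 213.7 Hz.
Step 4 — Series Q: Q = ω₀L/R = 1343·0.0402/346 = 0.156.

(a) f₀ = 213.7 Hz  (b) Q = 0.156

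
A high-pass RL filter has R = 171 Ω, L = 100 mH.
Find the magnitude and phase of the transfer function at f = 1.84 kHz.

Step 1 — Angular frequency: ω = 2π·1840 = 1.156e+04 rad/s.
Step 2 — Transfer function: H(jω) = jωL/(R + jωL).
Step 3 — Numerator jωL = j·1156; denominator R + jωL = 171 + j1156.
Step 4 — H = 0.9786 + j0.1447.
Step 5 — Magnitude: |H| = 0.9892 (-0.1 dB); phase: φ = 8.4°.

|H| = 0.9892 (-0.1 dB), φ = 8.4°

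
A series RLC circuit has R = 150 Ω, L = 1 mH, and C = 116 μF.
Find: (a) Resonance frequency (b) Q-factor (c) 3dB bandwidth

Step 1 — Resonance condition Im(Z)=0 gives ω₀ = 1/√(LC).
Step 2 — ω₀ = 1/√(0.001·0.000116) = 2936 rad/s.
Step 3 — f₀ = ω₀/(2π) = 467.3 Hz.
Step 4 — Series Q: Q = ω₀L/R = 2936·0.001/150 = 0.01957.
Step 5 — 3dB bandwidth: Δω = ω₀/Q = 1.5e+05 rad/s; BW = Δω/(2π) = 2.387e+04 Hz.

(a) f₀ = 467.3 Hz  (b) Q = 0.01957  (c) BW = 2.387e+04 Hz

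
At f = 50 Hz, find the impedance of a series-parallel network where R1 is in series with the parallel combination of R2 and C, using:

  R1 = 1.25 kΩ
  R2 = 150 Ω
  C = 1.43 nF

Step 1 — Angular frequency: ω = 2π·f = 2π·50 = 314.2 rad/s.
Step 2 — Component impedances:
  R1: Z = R = 1250 Ω
  R2: Z = R = 150 Ω
  C: Z = 1/(jωC) = -j/(ω·C) = 0 - j2.226e+06 Ω
Step 3 — Parallel branch: R2 || C = 1/(1/R2 + 1/C) = 150 - j0.01011 Ω.
Step 4 — Series with R1: Z_total = R1 + (R2 || C) = 1400 - j0.01011 Ω = 1400∠-0.0° Ω.

Z = 1400 - j0.01011 Ω = 1400∠-0.0° Ω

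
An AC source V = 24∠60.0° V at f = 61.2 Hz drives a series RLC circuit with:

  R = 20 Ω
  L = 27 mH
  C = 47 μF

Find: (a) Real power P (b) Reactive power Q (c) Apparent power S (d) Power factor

Step 1 — Angular frequency: ω = 2π·f = 2π·61.2 = 384.5 rad/s.
Step 2 — Component impedances:
  R: Z = R = 20 Ω
  L: Z = jωL = j·384.5·0.027 = 0 + j10.38 Ω
  C: Z = 1/(jωC) = -j/(ω·C) = 0 - j55.33 Ω
Step 3 — Series combination: Z_total = R + L + C = 20 - j44.95 Ω = 49.2∠-66.0° Ω.
Step 4 — Source phasor: V = 24∠60.0° V = 12 + j20.78 V.
Step 5 — Current: I = V / Z = -0.2868 + j0.3946 A = 0.4878∠126.0° A.
Step 6 — Complex power: S = V·I* = 4.76 - j10.7 VA.
Step 7 — Real power: P = Re(S) = 4.76 W.
Step 8 — Reactive power: Q = Im(S) = -10.7 VAR.
Step 9 — Apparent power: |S| = 11.71 VA.
Step 10 — Power factor: PF = P/|S| = 0.4065 (leading).

(a) P = 4.76 W  (b) Q = -10.7 VAR  (c) S = 11.71 VA  (d) PF = 0.4065 (leading)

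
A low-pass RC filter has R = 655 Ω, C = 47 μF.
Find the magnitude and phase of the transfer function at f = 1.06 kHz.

Step 1 — Angular frequency: ω = 2π·1060 = 6660 rad/s.
Step 2 — Transfer function: H(jω) = 1/(1 + jωRC).
Step 3 — Denominator: 1 + jωRC = 1 + j·6660·655·4.7e-05 = 1 + j205.
Step 4 — H = 2.379e-05 - j0.004877.
Step 5 — Magnitude: |H| = 0.004877 (-46.2 dB); phase: φ = -89.7°.

|H| = 0.004877 (-46.2 dB), φ = -89.7°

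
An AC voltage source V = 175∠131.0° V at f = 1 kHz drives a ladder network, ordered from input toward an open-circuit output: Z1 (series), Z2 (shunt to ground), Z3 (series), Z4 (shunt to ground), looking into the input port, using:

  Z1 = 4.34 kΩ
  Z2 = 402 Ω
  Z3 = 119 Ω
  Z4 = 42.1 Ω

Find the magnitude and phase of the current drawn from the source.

Step 1 — Angular frequency: ω = 2π·f = 2π·1000 = 6283 rad/s.
Step 2 — Component impedances:
  Z1: Z = R = 4340 Ω
  Z2: Z = R = 402 Ω
  Z3: Z = R = 119 Ω
  Z4: Z = R = 42.1 Ω
Step 3 — Ladder network (open output): work backward from the far end, alternating series and parallel combinations. Z_in = 4455 Ω = 4455∠0.0° Ω.
Step 4 — Source phasor: V = 175∠131.0° V = -114.8 + j132.1 V.
Step 5 — Ohm's law: I = V / Z_total = (-114.8 + j132.1) / (4455) = -0.02577 + j0.02965 A.
Step 6 — Convert to polar: |I| = 0.03928 A, ∠I = 131.0°.

I = 0.03928∠131.0° A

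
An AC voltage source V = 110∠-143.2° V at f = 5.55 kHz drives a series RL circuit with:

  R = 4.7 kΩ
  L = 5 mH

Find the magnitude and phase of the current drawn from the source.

Step 1 — Angular frequency: ω = 2π·f = 2π·5550 = 3.487e+04 rad/s.
Step 2 — Component impedances:
  R: Z = R = 4700 Ω
  L: Z = jωL = j·3.487e+04·0.005 = 0 + j174.4 Ω
Step 3 — Series combination: Z_total = R + L = 4700 + j174.4 Ω = 4703∠2.1° Ω.
Step 4 — Source phasor: V = 110∠-143.2° V = -88.08 - j65.89 V.
Step 5 — Ohm's law: I = V / Z_total = (-88.08 - j65.89) / (4700 + j174.4) = -0.01923 - j0.01331 A.
Step 6 — Convert to polar: |I| = 0.02339 A, ∠I = -145.3°.

I = 0.02339∠-145.3° A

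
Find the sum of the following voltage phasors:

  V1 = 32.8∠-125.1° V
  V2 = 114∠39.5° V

Step 1 — Convert each phasor to rectangular form:
  V1 = 32.8·(cos(-125.1°) + j·sin(-125.1°)) = -18.86 - j26.84 V
  V2 = 114·(cos(39.5°) + j·sin(39.5°)) = 87.97 + j72.51 V
Step 2 — Sum components: V_total = 69.11 + j45.68 V.
Step 3 — Convert to polar: |V_total| = 82.84 V, ∠V_total = 33.5°.

V_total = 82.84∠33.5° V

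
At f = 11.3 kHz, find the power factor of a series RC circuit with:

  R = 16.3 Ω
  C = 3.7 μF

Step 1 — Angular frequency: ω = 2π·f = 2π·1.13e+04 = 7.1e+04 rad/s.
Step 2 — Component impedances:
  R: Z = R = 16.3 Ω
  C: Z = 1/(jωC) = -j/(ω·C) = 0 - j3.807 Ω
Step 3 — Series combination: Z_total = R + C = 16.3 - j3.807 Ω = 16.74∠-13.1° Ω.
Step 4 — Power factor: PF = cos(φ) = Re(Z)/|Z| = 16.3/16.739 = 0.9738.
Step 5 — Type: Im(Z) = -3.807 ⇒ leading (phase φ = -13.1°).

PF = 0.9738 (leading, φ = -13.1°)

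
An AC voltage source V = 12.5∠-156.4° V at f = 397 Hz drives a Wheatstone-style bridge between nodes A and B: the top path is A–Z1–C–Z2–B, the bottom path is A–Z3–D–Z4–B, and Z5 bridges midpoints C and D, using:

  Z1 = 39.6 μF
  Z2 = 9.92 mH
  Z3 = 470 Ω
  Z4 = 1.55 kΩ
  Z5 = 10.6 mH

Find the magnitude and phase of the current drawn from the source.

Step 1 — Angular frequency: ω = 2π·f = 2π·397 = 2494 rad/s.
Step 2 — Component impedances:
  Z1: Z = 1/(jωC) = -j/(ω·C) = 0 - j10.12 Ω
  Z2: Z = jωL = j·2494·0.00992 = 0 + j24.74 Ω
  Z3: Z = R = 470 Ω
  Z4: Z = R = 1550 Ω
  Z5: Z = jωL = j·2494·0.0106 = 0 + j26.44 Ω
Step 3 — Bridge requires nodal analysis (the Z5 bridge couples midpoints C and D, so the two paths cannot be reduced to a simple series/parallel combination). Setting node B to ground and injecting 1 A at node A, the 3-node admittance system at A, C, D solves to V_A = Z_AB = 0.6106 + j14.58 Ω = 14.6∠87.6° Ω.
Step 4 — Source phasor: V = 12.5∠-156.4° V = -11.45 - j5.004 V.
Step 5 — Ohm's law: I = V / Z_total = (-11.45 - j5.004) / (0.6106 + j14.58) = -0.3754 + j0.7698 A.
Step 6 — Convert to polar: |I| = 0.8564 A, ∠I = 116.0°.

I = 0.8564∠116.0° A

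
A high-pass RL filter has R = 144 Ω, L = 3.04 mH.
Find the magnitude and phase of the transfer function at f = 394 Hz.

Step 1 — Angular frequency: ω = 2π·394 = 2476 rad/s.
Step 2 — Transfer function: H(jω) = jωL/(R + jωL).
Step 3 — Numerator jωL = j·7.526; denominator R + jωL = 144 + j7.526.
Step 4 — H = 0.002724 + j0.05212.
Step 5 — Magnitude: |H| = 0.05219 (-25.6 dB); phase: φ = 87.0°.

|H| = 0.05219 (-25.6 dB), φ = 87.0°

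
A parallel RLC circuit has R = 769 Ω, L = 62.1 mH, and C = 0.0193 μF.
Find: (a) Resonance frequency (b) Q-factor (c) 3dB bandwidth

Step 1 — Resonance: ω₀ = 1/√(LC) = 1/√(0.0621·1.93e-08) = 2.889e+04 rad/s.
Step 2 — f₀ = ω₀/(2π) = 4597 Hz.
Step 3 — Parallel Q: Q = R/(ω₀L) = 769/(2.889e+04·0.0621) = 0.4287.
Step 4 — Bandwidth: Δω = ω₀/Q = 6.738e+04 rad/s; BW = Δω/(2π) = 1.072e+04 Hz.

(a) f₀ = 4597 Hz  (b) Q = 0.4287  (c) BW = 1.072e+04 Hz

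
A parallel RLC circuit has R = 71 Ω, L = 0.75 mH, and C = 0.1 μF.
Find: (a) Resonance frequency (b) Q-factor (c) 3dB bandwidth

Step 1 — Resonance: ω₀ = 1/√(LC) = 1/√(0.00075·1e-07) = 1.155e+05 rad/s.
Step 2 — f₀ = ω₀/(2π) = 1.838e+04 Hz.
Step 3 — Parallel Q: Q = R/(ω₀L) = 71/(1.155e+05·0.00075) = 0.8198.
Step 4 — Bandwidth: Δω = ω₀/Q = 1.408e+05 rad/s; BW = Δω/(2π) = 2.242e+04 Hz.

(a) f₀ = 1.838e+04 Hz  (b) Q = 0.8198  (c) BW = 2.242e+04 Hz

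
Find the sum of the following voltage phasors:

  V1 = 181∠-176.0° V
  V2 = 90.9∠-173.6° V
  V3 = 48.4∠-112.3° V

Step 1 — Convert each phasor to rectangular form:
  V1 = 181·(cos(-176.0°) + j·sin(-176.0°)) = -180.6 - j12.63 V
  V2 = 90.9·(cos(-173.6°) + j·sin(-173.6°)) = -90.33 - j10.13 V
  V3 = 48.4·(cos(-112.3°) + j·sin(-112.3°)) = -18.37 - j44.78 V
Step 2 — Sum components: V_total = -289.3 - j67.54 V.
Step 3 — Convert to polar: |V_total| = 297 V, ∠V_total = -166.9°.

V_total = 297∠-166.9° V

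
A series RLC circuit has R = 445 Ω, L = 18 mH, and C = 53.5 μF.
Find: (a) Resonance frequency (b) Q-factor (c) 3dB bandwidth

Step 1 — Resonance condition Im(Z)=0 gives ω₀ = 1/√(LC).
Step 2 — ω₀ = 1/√(0.018·5.35e-05) = 1019 rad/s.
Step 3 — f₀ = ω₀/(2π) = 162.2 Hz.
Step 4 — Series Q: Q = ω₀L/R = 1019·0.018/445 = 0.04122.
Step 5 — 3dB bandwidth: Δω = ω₀/Q = 2.472e+04 rad/s; BW = Δω/(2π) = 3935 Hz.

(a) f₀ = 162.2 Hz  (b) Q = 0.04122  (c) BW = 3935 Hz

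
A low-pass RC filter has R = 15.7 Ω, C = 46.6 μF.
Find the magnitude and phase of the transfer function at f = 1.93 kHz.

Step 1 — Angular frequency: ω = 2π·1930 = 1.213e+04 rad/s.
Step 2 — Transfer function: H(jω) = 1/(1 + jωRC).
Step 3 — Denominator: 1 + jωRC = 1 + j·1.213e+04·15.7·4.66e-05 = 1 + j8.872.
Step 4 — H = 0.01255 - j0.1113.
Step 5 — Magnitude: |H| = 0.112 (-19.0 dB); phase: φ = -83.6°.

|H| = 0.112 (-19.0 dB), φ = -83.6°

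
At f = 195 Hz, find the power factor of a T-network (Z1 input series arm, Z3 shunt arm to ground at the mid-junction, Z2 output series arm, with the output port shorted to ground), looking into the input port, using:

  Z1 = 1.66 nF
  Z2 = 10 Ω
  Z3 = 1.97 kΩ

Step 1 — Angular frequency: ω = 2π·f = 2π·195 = 1225 rad/s.
Step 2 — Component impedances:
  Z1: Z = 1/(jωC) = -j/(ω·C) = 0 - j4.917e+05 Ω
  Z2: Z = R = 10 Ω
  Z3: Z = R = 1970 Ω
Step 3 — With the output port shorted to ground, the output series arm Z2 runs from the junction to ground; the shunt arm Z3 also runs from the junction to ground. They appear in parallel: Z3 || Z2 = 9.949 Ω.
Step 4 — Series with input arm Z1: Z_in = Z1 + (Z3 || Z2) = 9.949 - j4.917e+05 Ω = 4.917e+05∠-90.0° Ω.
Step 5 — Power factor: PF = cos(φ) = Re(Z)/|Z| = 9.9495/4.9167e+05 = 2.024e-05.
Step 6 — Type: Im(Z) = -4.917e+05 ⇒ leading (phase φ = -90.0°).

PF = 2.024e-05 (leading, φ = -90.0°)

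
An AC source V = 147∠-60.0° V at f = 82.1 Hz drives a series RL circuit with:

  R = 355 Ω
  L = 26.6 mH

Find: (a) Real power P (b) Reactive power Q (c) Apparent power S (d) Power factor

Step 1 — Angular frequency: ω = 2π·f = 2π·82.1 = 515.8 rad/s.
Step 2 — Component impedances:
  R: Z = R = 355 Ω
  L: Z = jωL = j·515.8·0.0266 = 0 + j13.72 Ω
Step 3 — Series combination: Z_total = R + L = 355 + j13.72 Ω = 355.3∠2.2° Ω.
Step 4 — Source phasor: V = 147∠-60.0° V = 73.5 - j127.3 V.
Step 5 — Current: I = V / Z = 0.1929 - j0.3661 A = 0.4138∠-62.2° A.
Step 6 — Complex power: S = V·I* = 60.78 + j2.349 VA.
Step 7 — Real power: P = Re(S) = 60.78 W.
Step 8 — Reactive power: Q = Im(S) = 2.349 VAR.
Step 9 — Apparent power: |S| = 60.83 VA.
Step 10 — Power factor: PF = P/|S| = 0.9993 (lagging).

(a) P = 60.78 W  (b) Q = 2.349 VAR  (c) S = 60.83 VA  (d) PF = 0.9993 (lagging)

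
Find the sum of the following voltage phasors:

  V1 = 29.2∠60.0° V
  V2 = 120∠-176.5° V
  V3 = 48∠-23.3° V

Step 1 — Convert each phasor to rectangular form:
  V1 = 29.2·(cos(60.0°) + j·sin(60.0°)) = 14.6 + j25.29 V
  V2 = 120·(cos(-176.5°) + j·sin(-176.5°)) = -119.8 - j7.326 V
  V3 = 48·(cos(-23.3°) + j·sin(-23.3°)) = 44.09 - j18.99 V
Step 2 — Sum components: V_total = -61.09 - j1.024 V.
Step 3 — Convert to polar: |V_total| = 61.1 V, ∠V_total = -179.0°.

V_total = 61.1∠-179.0° V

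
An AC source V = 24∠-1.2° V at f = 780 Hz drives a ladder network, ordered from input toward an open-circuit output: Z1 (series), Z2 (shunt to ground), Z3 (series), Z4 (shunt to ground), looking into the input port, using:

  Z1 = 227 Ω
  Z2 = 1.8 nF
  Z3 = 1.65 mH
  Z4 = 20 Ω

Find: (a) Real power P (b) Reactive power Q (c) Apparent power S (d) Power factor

Step 1 — Angular frequency: ω = 2π·f = 2π·780 = 4901 rad/s.
Step 2 — Component impedances:
  Z1: Z = R = 227 Ω
  Z2: Z = 1/(jωC) = -j/(ω·C) = 0 - j1.134e+05 Ω
  Z3: Z = jωL = j·4901·0.00165 = 0 + j8.086 Ω
  Z4: Z = R = 20 Ω
Step 3 — Ladder network (open output): work backward from the far end, alternating series and parallel combinations. Z_in = 247 + j8.084 Ω = 247.1∠1.9° Ω.
Step 4 — Source phasor: V = 24∠-1.2° V = 23.99 - j0.5026 V.
Step 5 — Current: I = V / Z = 0.09697 - j0.005208 A = 0.09711∠-3.1° A.
Step 6 — Complex power: S = V·I* = 2.329 + j0.07623 VA.
Step 7 — Real power: P = Re(S) = 2.329 W.
Step 8 — Reactive power: Q = Im(S) = 0.07623 VAR.
Step 9 — Apparent power: |S| = 2.331 VA.
Step 10 — Power factor: PF = P/|S| = 0.9995 (lagging).

(a) P = 2.329 W  (b) Q = 0.07623 VAR  (c) S = 2.331 VA  (d) PF = 0.9995 (lagging)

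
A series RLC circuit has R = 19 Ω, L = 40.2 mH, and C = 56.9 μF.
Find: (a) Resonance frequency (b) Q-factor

Step 1 — Resonance condition Im(Z)=0 gives ω₀ = 1/√(LC).
Step 2 — ω₀ = 1/√(0.0402·5.69e-05) = 661.2 rad/s.
Step 3 — f₀ = ω₀/(2π) = 105.2 Hz.
Step 4 — Series Q: Q = ω₀L/R = 661.2·0.0402/19 = 1.399.

(a) f₀ = 105.2 Hz  (b) Q = 1.399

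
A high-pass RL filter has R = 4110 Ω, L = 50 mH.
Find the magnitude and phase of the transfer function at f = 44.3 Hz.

Step 1 — Angular frequency: ω = 2π·44.3 = 278.3 rad/s.
Step 2 — Transfer function: H(jω) = jωL/(R + jωL).
Step 3 — Numerator jωL = j·13.92; denominator R + jωL = 4110 + j13.92.
Step 4 — H = 1.147e-05 + j0.003386.
Step 5 — Magnitude: |H| = 0.003386 (-49.4 dB); phase: φ = 89.8°.

|H| = 0.003386 (-49.4 dB), φ = 89.8°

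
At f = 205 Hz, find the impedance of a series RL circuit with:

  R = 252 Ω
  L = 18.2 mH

Step 1 — Angular frequency: ω = 2π·f = 2π·205 = 1288 rad/s.
Step 2 — Component impedances:
  R: Z = R = 252 Ω
  L: Z = jωL = j·1288·0.0182 = 0 + j23.44 Ω
Step 3 — Series combination: Z_total = R + L = 252 + j23.44 Ω = 253.1∠5.3° Ω.

Z = 252 + j23.44 Ω = 253.1∠5.3° Ω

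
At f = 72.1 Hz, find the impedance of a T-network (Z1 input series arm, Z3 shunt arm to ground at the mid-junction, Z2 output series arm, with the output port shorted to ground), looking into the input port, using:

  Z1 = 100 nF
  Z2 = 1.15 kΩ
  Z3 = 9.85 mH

Step 1 — Angular frequency: ω = 2π·f = 2π·72.1 = 453 rad/s.
Step 2 — Component impedances:
  Z1: Z = 1/(jωC) = -j/(ω·C) = 0 - j2.207e+04 Ω
  Z2: Z = R = 1150 Ω
  Z3: Z = jωL = j·453·0.00985 = 0 + j4.462 Ω
Step 3 — With the output port shorted to ground, the output series arm Z2 runs from the junction to ground; the shunt arm Z3 also runs from the junction to ground. They appear in parallel: Z3 || Z2 = 0.01731 + j4.462 Ω.
Step 4 — Series with input arm Z1: Z_in = Z1 + (Z3 || Z2) = 0.01731 - j2.207e+04 Ω = 2.207e+04∠-90.0° Ω.

Z = 0.01731 - j2.207e+04 Ω = 2.207e+04∠-90.0° Ω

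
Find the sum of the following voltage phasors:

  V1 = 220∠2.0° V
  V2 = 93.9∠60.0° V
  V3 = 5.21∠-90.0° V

Step 1 — Convert each phasor to rectangular form:
  V1 = 220·(cos(2.0°) + j·sin(2.0°)) = 219.9 + j7.678 V
  V2 = 93.9·(cos(60.0°) + j·sin(60.0°)) = 46.95 + j81.32 V
  V3 = 5.21·(cos(-90.0°) + j·sin(-90.0°)) = 0 - j5.21 V
Step 2 — Sum components: V_total = 266.8 + j83.79 V.
Step 3 — Convert to polar: |V_total| = 279.7 V, ∠V_total = 17.4°.

V_total = 279.7∠17.4° V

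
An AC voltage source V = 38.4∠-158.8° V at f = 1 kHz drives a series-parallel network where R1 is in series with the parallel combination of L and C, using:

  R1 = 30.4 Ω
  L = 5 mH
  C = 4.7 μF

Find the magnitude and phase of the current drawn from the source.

Step 1 — Angular frequency: ω = 2π·f = 2π·1000 = 6283 rad/s.
Step 2 — Component impedances:
  R1: Z = R = 30.4 Ω
  L: Z = jωL = j·6283·0.005 = 0 + j31.42 Ω
  C: Z = 1/(jωC) = -j/(ω·C) = 0 - j33.86 Ω
Step 3 — Parallel branch: L || C = 1/(1/L + 1/C) = 0 + j434.8 Ω.
Step 4 — Series with R1: Z_total = R1 + (L || C) = 30.4 + j434.8 Ω = 435.8∠86.0° Ω.
Step 5 — Source phasor: V = 38.4∠-158.8° V = -35.8 - j13.89 V.
Step 6 — Ohm's law: I = V / Z_total = (-35.8 - j13.89) / (30.4 + j434.8) = -0.03751 + j0.07972 A.
Step 7 — Convert to polar: |I| = 0.08811 A, ∠I = 115.2°.

I = 0.08811∠115.2° A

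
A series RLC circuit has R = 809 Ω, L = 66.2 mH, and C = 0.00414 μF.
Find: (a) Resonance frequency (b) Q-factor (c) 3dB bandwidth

Step 1 — Resonance condition Im(Z)=0 gives ω₀ = 1/√(LC).
Step 2 — ω₀ = 1/√(0.0662·4.14e-09) = 6.04e+04 rad/s.
Step 3 — f₀ = ω₀/(2π) = 9614 Hz.
Step 4 — Series Q: Q = ω₀L/R = 6.04e+04·0.0662/809 = 4.943.
Step 5 — 3dB bandwidth: Δω = ω₀/Q = 1.222e+04 rad/s; BW = Δω/(2π) = 1945 Hz.

(a) f₀ = 9614 Hz  (b) Q = 4.943  (c) BW = 1945 Hz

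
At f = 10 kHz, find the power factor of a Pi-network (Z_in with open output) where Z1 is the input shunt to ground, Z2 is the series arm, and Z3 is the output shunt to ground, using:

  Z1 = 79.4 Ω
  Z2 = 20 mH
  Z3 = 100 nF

Step 1 — Angular frequency: ω = 2π·f = 2π·1e+04 = 6.283e+04 rad/s.
Step 2 — Component impedances:
  Z1: Z = R = 79.4 Ω
  Z2: Z = jωL = j·6.283e+04·0.02 = 0 + j1257 Ω
  Z3: Z = 1/(jωC) = -j/(ω·C) = 0 - j159.2 Ω
Step 3 — With open output, the series arm Z2 and the output shunt Z3 appear in series to ground: Z2 + Z3 = 0 + j1097 Ω.
Step 4 — Parallel with input shunt Z1: Z_in = Z1 || (Z2 + Z3) = 78.99 + j5.714 Ω = 79.19∠4.1° Ω.
Step 5 — Power factor: PF = cos(φ) = Re(Z)/|Z| = 78.987/79.193 = 0.9974.
Step 6 — Type: Im(Z) = 5.714 ⇒ lagging (phase φ = 4.1°).

PF = 0.9974 (lagging, φ = 4.1°)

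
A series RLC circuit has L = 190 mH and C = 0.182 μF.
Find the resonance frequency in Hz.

Step 1 — Resonance condition Im(Z)=0 gives ω₀ = 1/√(LC).
Step 2 — ω₀ = 1/√(0.19·1.82e-07) = 5378 rad/s.
Step 3 — f₀ = ω₀/(2π) = 855.9 Hz.

f₀ = 855.9 Hz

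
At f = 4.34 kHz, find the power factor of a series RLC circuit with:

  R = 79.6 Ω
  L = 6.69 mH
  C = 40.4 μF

Step 1 — Angular frequency: ω = 2π·f = 2π·4340 = 2.727e+04 rad/s.
Step 2 — Component impedances:
  R: Z = R = 79.6 Ω
  L: Z = jωL = j·2.727e+04·0.00669 = 0 + j182.4 Ω
  C: Z = 1/(jωC) = -j/(ω·C) = 0 - j0.9077 Ω
Step 3 — Series combination: Z_total = R + L + C = 79.6 + j181.5 Ω = 198.2∠66.3° Ω.
Step 4 — Power factor: PF = cos(φ) = Re(Z)/|Z| = 79.6/198.2 = 0.4016.
Step 5 — Type: Im(Z) = 181.5 ⇒ lagging (phase φ = 66.3°).

PF = 0.4016 (lagging, φ = 66.3°)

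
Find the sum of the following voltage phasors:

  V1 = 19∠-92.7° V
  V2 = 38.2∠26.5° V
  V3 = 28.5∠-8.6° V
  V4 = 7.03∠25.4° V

Step 1 — Convert each phasor to rectangular form:
  V1 = 19·(cos(-92.7°) + j·sin(-92.7°)) = -0.895 - j18.98 V
  V2 = 38.2·(cos(26.5°) + j·sin(26.5°)) = 34.19 + j17.04 V
  V3 = 28.5·(cos(-8.6°) + j·sin(-8.6°)) = 28.18 - j4.262 V
  V4 = 7.03·(cos(25.4°) + j·sin(25.4°)) = 6.35 + j3.015 V
Step 2 — Sum components: V_total = 67.82 - j3.18 V.
Step 3 — Convert to polar: |V_total| = 67.9 V, ∠V_total = -2.7°.

V_total = 67.9∠-2.7° V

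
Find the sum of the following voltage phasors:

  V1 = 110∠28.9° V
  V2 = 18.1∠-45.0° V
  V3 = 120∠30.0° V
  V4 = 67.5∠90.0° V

Step 1 — Convert each phasor to rectangular form:
  V1 = 110·(cos(28.9°) + j·sin(28.9°)) = 96.3 + j53.16 V
  V2 = 18.1·(cos(-45.0°) + j·sin(-45.0°)) = 12.8 - j12.8 V
  V3 = 120·(cos(30.0°) + j·sin(30.0°)) = 103.9 + j60 V
  V4 = 67.5·(cos(90.0°) + j·sin(90.0°)) = 0 + j67.5 V
Step 2 — Sum components: V_total = 213 + j167.9 V.
Step 3 — Convert to polar: |V_total| = 271.2 V, ∠V_total = 38.2°.

V_total = 271.2∠38.2° V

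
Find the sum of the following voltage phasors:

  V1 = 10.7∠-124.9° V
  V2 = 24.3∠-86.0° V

Step 1 — Convert each phasor to rectangular form:
  V1 = 10.7·(cos(-124.9°) + j·sin(-124.9°)) = -6.122 - j8.776 V
  V2 = 24.3·(cos(-86.0°) + j·sin(-86.0°)) = 1.695 - j24.24 V
Step 2 — Sum components: V_total = -4.427 - j33.02 V.
Step 3 — Convert to polar: |V_total| = 33.31 V, ∠V_total = -97.6°.

V_total = 33.31∠-97.6° V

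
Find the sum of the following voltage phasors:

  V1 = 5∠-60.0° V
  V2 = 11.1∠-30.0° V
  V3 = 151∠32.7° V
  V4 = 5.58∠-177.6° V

Step 1 — Convert each phasor to rectangular form:
  V1 = 5·(cos(-60.0°) + j·sin(-60.0°)) = 2.5 - j4.33 V
  V2 = 11.1·(cos(-30.0°) + j·sin(-30.0°)) = 9.613 - j5.55 V
  V3 = 151·(cos(32.7°) + j·sin(32.7°)) = 127.1 + j81.58 V
  V4 = 5.58·(cos(-177.6°) + j·sin(-177.6°)) = -5.575 - j0.2337 V
Step 2 — Sum components: V_total = 133.6 + j71.46 V.
Step 3 — Convert to polar: |V_total| = 151.5 V, ∠V_total = 28.1°.

V_total = 151.5∠28.1° V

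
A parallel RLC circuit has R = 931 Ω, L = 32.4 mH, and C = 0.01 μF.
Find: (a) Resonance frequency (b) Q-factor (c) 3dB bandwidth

Step 1 — Resonance: ω₀ = 1/√(LC) = 1/√(0.0324·1e-08) = 5.556e+04 rad/s.
Step 2 — f₀ = ω₀/(2π) = 8842 Hz.
Step 3 — Parallel Q: Q = R/(ω₀L) = 931/(5.556e+04·0.0324) = 0.5172.
Step 4 — Bandwidth: Δω = ω₀/Q = 1.074e+05 rad/s; BW = Δω/(2π) = 1.71e+04 Hz.

(a) f₀ = 8842 Hz  (b) Q = 0.5172  (c) BW = 1.71e+04 Hz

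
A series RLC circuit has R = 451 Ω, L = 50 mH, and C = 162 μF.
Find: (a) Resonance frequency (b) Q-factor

Step 1 — Resonance condition Im(Z)=0 gives ω₀ = 1/√(LC).
Step 2 — ω₀ = 1/√(0.05·0.000162) = 351.4 rad/s.
Step 3 — f₀ = ω₀/(2π) = 55.92 Hz.
Step 4 — Series Q: Q = ω₀L/R = 351.4·0.05/451 = 0.03895.

(a) f₀ = 55.92 Hz  (b) Q = 0.03895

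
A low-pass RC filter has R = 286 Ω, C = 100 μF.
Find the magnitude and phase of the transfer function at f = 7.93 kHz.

Step 1 — Angular frequency: ω = 2π·7930 = 4.983e+04 rad/s.
Step 2 — Transfer function: H(jω) = 1/(1 + jωRC).
Step 3 — Denominator: 1 + jωRC = 1 + j·4.983e+04·286·0.0001 = 1 + j1425.
Step 4 — H = 4.924e-07 - j0.0007017.
Step 5 — Magnitude: |H| = 0.0007017 (-63.1 dB); phase: φ = -90.0°.

|H| = 0.0007017 (-63.1 dB), φ = -90.0°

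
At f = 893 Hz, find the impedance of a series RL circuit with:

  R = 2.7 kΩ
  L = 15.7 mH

Step 1 — Angular frequency: ω = 2π·f = 2π·893 = 5611 rad/s.
Step 2 — Component impedances:
  R: Z = R = 2700 Ω
  L: Z = jωL = j·5611·0.0157 = 0 + j88.09 Ω
Step 3 — Series combination: Z_total = R + L = 2700 + j88.09 Ω = 2701∠1.9° Ω.

Z = 2700 + j88.09 Ω = 2701∠1.9° Ω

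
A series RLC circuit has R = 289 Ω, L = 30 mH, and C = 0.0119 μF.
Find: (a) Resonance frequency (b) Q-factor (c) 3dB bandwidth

Step 1 — Resonance: ω₀ = 1/√(LC) = 1/√(0.03·1.19e-08) = 5.293e+04 rad/s.
Step 2 — f₀ = ω₀/(2π) = 8423 Hz.
Step 3 — Series Q: Q = ω₀L/R = 5.293e+04·0.03/289 = 5.494.
Step 4 — Bandwidth: Δω = ω₀/Q = 9633 rad/s; BW = Δω/(2π) = 1533 Hz.

(a) f₀ = 8423 Hz  (b) Q = 5.494  (c) BW = 1533 Hz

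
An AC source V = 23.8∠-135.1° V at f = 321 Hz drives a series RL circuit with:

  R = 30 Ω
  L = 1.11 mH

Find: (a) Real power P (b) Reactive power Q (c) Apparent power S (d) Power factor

Step 1 — Angular frequency: ω = 2π·f = 2π·321 = 2017 rad/s.
Step 2 — Component impedances:
  R: Z = R = 30 Ω
  L: Z = jωL = j·2017·0.00111 = 0 + j2.239 Ω
Step 3 — Series combination: Z_total = R + L = 30 + j2.239 Ω = 30.08∠4.3° Ω.
Step 4 — Source phasor: V = 23.8∠-135.1° V = -16.86 - j16.8 V.
Step 5 — Current: I = V / Z = -0.6004 - j0.5152 A = 0.7911∠-139.4° A.
Step 6 — Complex power: S = V·I* = 18.78 + j1.401 VA.
Step 7 — Real power: P = Re(S) = 18.78 W.
Step 8 — Reactive power: Q = Im(S) = 1.401 VAR.
Step 9 — Apparent power: |S| = 18.83 VA.
Step 10 — Power factor: PF = P/|S| = 0.9972 (lagging).

(a) P = 18.78 W  (b) Q = 1.401 VAR  (c) S = 18.83 VA  (d) PF = 0.9972 (lagging)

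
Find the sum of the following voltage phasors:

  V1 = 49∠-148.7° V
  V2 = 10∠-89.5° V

Step 1 — Convert each phasor to rectangular form:
  V1 = 49·(cos(-148.7°) + j·sin(-148.7°)) = -41.87 - j25.46 V
  V2 = 10·(cos(-89.5°) + j·sin(-89.5°)) = 0.08727 - j10 V
Step 2 — Sum components: V_total = -41.78 - j35.46 V.
Step 3 — Convert to polar: |V_total| = 54.8 V, ∠V_total = -139.7°.

V_total = 54.8∠-139.7° V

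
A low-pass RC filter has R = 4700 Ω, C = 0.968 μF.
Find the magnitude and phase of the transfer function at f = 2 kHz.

Step 1 — Angular frequency: ω = 2π·2000 = 1.257e+04 rad/s.
Step 2 — Transfer function: H(jω) = 1/(1 + jωRC).
Step 3 — Denominator: 1 + jωRC = 1 + j·1.257e+04·4700·9.68e-07 = 1 + j57.17.
Step 4 — H = 0.0003058 - j0.01749.
Step 5 — Magnitude: |H| = 0.01749 (-35.1 dB); phase: φ = -89.0°.

|H| = 0.01749 (-35.1 dB), φ = -89.0°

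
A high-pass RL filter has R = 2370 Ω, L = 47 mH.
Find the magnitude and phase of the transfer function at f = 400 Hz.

Step 1 — Angular frequency: ω = 2π·400 = 2513 rad/s.
Step 2 — Transfer function: H(jω) = jωL/(R + jωL).
Step 3 — Numerator jωL = j·118.1; denominator R + jωL = 2370 + j118.1.
Step 4 — H = 0.002478 + j0.04972.
Step 5 — Magnitude: |H| = 0.04978 (-26.1 dB); phase: φ = 87.1°.

|H| = 0.04978 (-26.1 dB), φ = 87.1°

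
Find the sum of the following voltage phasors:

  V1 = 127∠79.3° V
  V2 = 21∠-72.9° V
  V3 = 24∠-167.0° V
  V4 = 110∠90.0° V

Step 1 — Convert each phasor to rectangular form:
  V1 = 127·(cos(79.3°) + j·sin(79.3°)) = 23.58 + j124.8 V
  V2 = 21·(cos(-72.9°) + j·sin(-72.9°)) = 6.175 - j20.07 V
  V3 = 24·(cos(-167.0°) + j·sin(-167.0°)) = -23.38 - j5.399 V
  V4 = 110·(cos(90.0°) + j·sin(90.0°)) = 0 + j110 V
Step 2 — Sum components: V_total = 6.37 + j209.3 V.
Step 3 — Convert to polar: |V_total| = 209.4 V, ∠V_total = 88.3°.

V_total = 209.4∠88.3° V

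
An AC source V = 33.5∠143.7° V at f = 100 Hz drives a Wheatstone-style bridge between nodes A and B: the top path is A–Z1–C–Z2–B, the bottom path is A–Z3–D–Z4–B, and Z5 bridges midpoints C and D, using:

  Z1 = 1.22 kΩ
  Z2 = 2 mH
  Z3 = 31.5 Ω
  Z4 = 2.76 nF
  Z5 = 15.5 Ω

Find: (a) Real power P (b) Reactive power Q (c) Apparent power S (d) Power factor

Step 1 — Angular frequency: ω = 2π·f = 2π·100 = 628.3 rad/s.
Step 2 — Component impedances:
  Z1: Z = R = 1220 Ω
  Z2: Z = jωL = j·628.3·0.002 = 0 + j1.257 Ω
  Z3: Z = R = 31.5 Ω
  Z4: Z = 1/(jωC) = -j/(ω·C) = 0 - j5.766e+05 Ω
  Z5: Z = R = 15.5 Ω
Step 3 — Bridge requires nodal analysis (the Z5 bridge couples midpoints C and D, so the two paths cannot be reduced to a simple series/parallel combination). Setting node B to ground and injecting 1 A at node A, the 3-node admittance system at A, C, D solves to V_A = Z_AB = 45.26 + j1.256 Ω = 45.27∠1.6° Ω.
Step 4 — Source phasor: V = 33.5∠143.7° V = -27 + j19.83 V.
Step 5 — Current: I = V / Z = -0.584 + j0.4544 A = 0.7399∠142.1° A.
Step 6 — Complex power: S = V·I* = 24.78 + j0.6878 VA.
Step 7 — Real power: P = Re(S) = 24.78 W.
Step 8 — Reactive power: Q = Im(S) = 0.6878 VAR.
Step 9 — Apparent power: |S| = 24.79 VA.
Step 10 — Power factor: PF = P/|S| = 0.9996 (lagging).

(a) P = 24.78 W  (b) Q = 0.6878 VAR  (c) S = 24.79 VA  (d) PF = 0.9996 (lagging)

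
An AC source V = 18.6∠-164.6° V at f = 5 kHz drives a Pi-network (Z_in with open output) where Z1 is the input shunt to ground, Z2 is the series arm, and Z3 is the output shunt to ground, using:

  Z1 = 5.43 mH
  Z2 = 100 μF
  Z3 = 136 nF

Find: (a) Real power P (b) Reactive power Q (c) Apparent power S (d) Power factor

Step 1 — Angular frequency: ω = 2π·f = 2π·5000 = 3.142e+04 rad/s.
Step 2 — Component impedances:
  Z1: Z = jωL = j·3.142e+04·0.00543 = 0 + j170.6 Ω
  Z2: Z = 1/(jωC) = -j/(ω·C) = 0 - j0.3183 Ω
  Z3: Z = 1/(jωC) = -j/(ω·C) = 0 - j234.1 Ω
Step 3 — With open output, the series arm Z2 and the output shunt Z3 appear in series to ground: Z2 + Z3 = 0 - j234.4 Ω.
Step 4 — Parallel with input shunt Z1: Z_in = Z1 || (Z2 + Z3) = 0 + j626.8 Ω = 626.8∠90.0° Ω.
Step 5 — Source phasor: V = 18.6∠-164.6° V = -17.93 - j4.939 V.
Step 6 — Current: I = V / Z = -0.00788 + j0.02861 A = 0.02967∠105.4° A.
Step 7 — Complex power: S = V·I* = 0 + j0.5519 VA.
Step 8 — Real power: P = Re(S) = 0 W.
Step 9 — Reactive power: Q = Im(S) = 0.5519 VAR.
Step 10 — Apparent power: |S| = 0.5519 VA.
Step 11 — Power factor: PF = P/|S| = 0 (lagging).

(a) P = 0 W  (b) Q = 0.5519 VAR  (c) S = 0.5519 VA  (d) PF = 0 (lagging)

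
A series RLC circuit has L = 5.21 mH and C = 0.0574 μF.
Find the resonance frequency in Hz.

Step 1 — Resonance condition Im(Z)=0 gives ω₀ = 1/√(LC).
Step 2 — ω₀ = 1/√(0.00521·5.74e-08) = 5.783e+04 rad/s.
Step 3 — f₀ = ω₀/(2π) = 9203 Hz.

f₀ = 9203 Hz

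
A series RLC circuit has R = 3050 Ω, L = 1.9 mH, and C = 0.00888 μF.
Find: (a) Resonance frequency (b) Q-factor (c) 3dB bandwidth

Step 1 — Resonance: ω₀ = 1/√(LC) = 1/√(0.0019·8.88e-09) = 2.435e+05 rad/s.
Step 2 — f₀ = ω₀/(2π) = 3.875e+04 Hz.
Step 3 — Series Q: Q = ω₀L/R = 2.435e+05·0.0019/3050 = 0.1517.
Step 4 — Bandwidth: Δω = ω₀/Q = 1.605e+06 rad/s; BW = Δω/(2π) = 2.555e+05 Hz.

(a) f₀ = 3.875e+04 Hz  (b) Q = 0.1517  (c) BW = 2.555e+05 Hz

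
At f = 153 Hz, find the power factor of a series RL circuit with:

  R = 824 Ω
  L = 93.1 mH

Step 1 — Angular frequency: ω = 2π·f = 2π·153 = 961.3 rad/s.
Step 2 — Component impedances:
  R: Z = R = 824 Ω
  L: Z = jωL = j·961.3·0.0931 = 0 + j89.5 Ω
Step 3 — Series combination: Z_total = R + L = 824 + j89.5 Ω = 828.8∠6.2° Ω.
Step 4 — Power factor: PF = cos(φ) = Re(Z)/|Z| = 824/828.8 = 0.9942.
Step 5 — Type: Im(Z) = 89.5 ⇒ lagging (phase φ = 6.2°).

PF = 0.9942 (lagging, φ = 6.2°)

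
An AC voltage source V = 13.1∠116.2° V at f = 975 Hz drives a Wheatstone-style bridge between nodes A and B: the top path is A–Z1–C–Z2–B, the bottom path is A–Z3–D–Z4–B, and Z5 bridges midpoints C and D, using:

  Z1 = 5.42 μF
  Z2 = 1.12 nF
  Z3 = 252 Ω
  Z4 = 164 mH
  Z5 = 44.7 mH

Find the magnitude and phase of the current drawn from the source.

Step 1 — Angular frequency: ω = 2π·f = 2π·975 = 6126 rad/s.
Step 2 — Component impedances:
  Z1: Z = 1/(jωC) = -j/(ω·C) = 0 - j30.12 Ω
  Z2: Z = 1/(jωC) = -j/(ω·C) = 0 - j1.457e+05 Ω
  Z3: Z = R = 252 Ω
  Z4: Z = jωL = j·6126·0.164 = 0 + j1005 Ω
  Z5: Z = jωL = j·6126·0.0447 = 0 + j273.8 Ω
Step 3 — Bridge requires nodal analysis (the Z5 bridge couples midpoints C and D, so the two paths cannot be reduced to a simple series/parallel combination). Setting node B to ground and injecting 1 A at node A, the 3-node admittance system at A, C, D solves to V_A = Z_AB = 124 + j1140 Ω = 1146∠83.8° Ω.
Step 4 — Source phasor: V = 13.1∠116.2° V = -5.784 + j11.75 V.
Step 5 — Ohm's law: I = V / Z_total = (-5.784 + j11.75) / (124 + j1140) = 0.009648 + j0.006125 A.
Step 6 — Convert to polar: |I| = 0.01143 A, ∠I = 32.4°.

I = 0.01143∠32.4° A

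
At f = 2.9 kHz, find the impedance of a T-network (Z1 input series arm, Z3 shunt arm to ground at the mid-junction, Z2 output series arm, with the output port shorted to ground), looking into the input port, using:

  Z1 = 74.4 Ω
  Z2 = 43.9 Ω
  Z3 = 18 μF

Step 1 — Angular frequency: ω = 2π·f = 2π·2900 = 1.822e+04 rad/s.
Step 2 — Component impedances:
  Z1: Z = R = 74.4 Ω
  Z2: Z = R = 43.9 Ω
  Z3: Z = 1/(jωC) = -j/(ω·C) = 0 - j3.049 Ω
Step 3 — With the output port shorted to ground, the output series arm Z2 runs from the junction to ground; the shunt arm Z3 also runs from the junction to ground. They appear in parallel: Z3 || Z2 = 0.2107 - j3.034 Ω.
Step 4 — Series with input arm Z1: Z_in = Z1 + (Z3 || Z2) = 74.61 - j3.034 Ω = 74.67∠-2.3° Ω.

Z = 74.61 - j3.034 Ω = 74.67∠-2.3° Ω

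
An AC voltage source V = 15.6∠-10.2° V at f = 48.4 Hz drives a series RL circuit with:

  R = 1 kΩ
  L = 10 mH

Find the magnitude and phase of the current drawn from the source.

Step 1 — Angular frequency: ω = 2π·f = 2π·48.4 = 304.1 rad/s.
Step 2 — Component impedances:
  R: Z = R = 1000 Ω
  L: Z = jωL = j·304.1·0.01 = 0 + j3.041 Ω
Step 3 — Series combination: Z_total = R + L = 1000 + j3.041 Ω = 1000∠0.2° Ω.
Step 4 — Source phasor: V = 15.6∠-10.2° V = 15.35 - j2.763 V.
Step 5 — Ohm's law: I = V / Z_total = (15.35 - j2.763) / (1000 + j3.041) = 0.01534 - j0.002809 A.
Step 6 — Convert to polar: |I| = 0.0156 A, ∠I = -10.4°.

I = 0.0156∠-10.4° A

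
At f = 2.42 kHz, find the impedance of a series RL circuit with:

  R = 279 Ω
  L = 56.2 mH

Step 1 — Angular frequency: ω = 2π·f = 2π·2420 = 1.521e+04 rad/s.
Step 2 — Component impedances:
  R: Z = R = 279 Ω
  L: Z = jωL = j·1.521e+04·0.0562 = 0 + j854.5 Ω
Step 3 — Series combination: Z_total = R + L = 279 + j854.5 Ω = 898.9∠71.9° Ω.

Z = 279 + j854.5 Ω = 898.9∠71.9° Ω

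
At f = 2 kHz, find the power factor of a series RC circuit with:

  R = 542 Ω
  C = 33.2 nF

Step 1 — Angular frequency: ω = 2π·f = 2π·2000 = 1.257e+04 rad/s.
Step 2 — Component impedances:
  R: Z = R = 542 Ω
  C: Z = 1/(jωC) = -j/(ω·C) = 0 - j2397 Ω
Step 3 — Series combination: Z_total = R + C = 542 - j2397 Ω = 2457∠-77.3° Ω.
Step 4 — Power factor: PF = cos(φ) = Re(Z)/|Z| = 542/2457 = 0.2206.
Step 5 — Type: Im(Z) = -2397 ⇒ leading (phase φ = -77.3°).

PF = 0.2206 (leading, φ = -77.3°)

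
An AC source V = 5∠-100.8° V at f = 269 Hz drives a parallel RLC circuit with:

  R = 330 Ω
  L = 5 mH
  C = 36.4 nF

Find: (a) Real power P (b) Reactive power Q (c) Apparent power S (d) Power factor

Step 1 — Angular frequency: ω = 2π·f = 2π·269 = 1690 rad/s.
Step 2 — Component impedances:
  R: Z = R = 330 Ω
  L: Z = jωL = j·1690·0.005 = 0 + j8.451 Ω
  C: Z = 1/(jωC) = -j/(ω·C) = 0 - j1.625e+04 Ω
Step 3 — Parallel combination: 1/Z_total = 1/R + 1/L + 1/C; Z_total = 0.2165 + j8.45 Ω = 8.453∠88.5° Ω.
Step 4 — Source phasor: V = 5∠-100.8° V = -0.9369 - j4.911 V.
Step 5 — Current: I = V / Z = -0.5837 + j0.09592 A = 0.5915∠170.7° A.
Step 6 — Complex power: S = V·I* = 0.07576 + j2.957 VA.
Step 7 — Real power: P = Re(S) = 0.07576 W.
Step 8 — Reactive power: Q = Im(S) = 2.957 VAR.
Step 9 — Apparent power: |S| = 2.958 VA.
Step 10 — Power factor: PF = P/|S| = 0.02561 (lagging).

(a) P = 0.07576 W  (b) Q = 2.957 VAR  (c) S = 2.958 VA  (d) PF = 0.02561 (lagging)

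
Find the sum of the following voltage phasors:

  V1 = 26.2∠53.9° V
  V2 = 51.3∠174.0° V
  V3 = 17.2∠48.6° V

Step 1 — Convert each phasor to rectangular form:
  V1 = 26.2·(cos(53.9°) + j·sin(53.9°)) = 15.44 + j21.17 V
  V2 = 51.3·(cos(174.0°) + j·sin(174.0°)) = -51.02 + j5.362 V
  V3 = 17.2·(cos(48.6°) + j·sin(48.6°)) = 11.37 + j12.9 V
Step 2 — Sum components: V_total = -24.21 + j39.43 V.
Step 3 — Convert to polar: |V_total| = 46.27 V, ∠V_total = 121.5°.

V_total = 46.27∠121.5° V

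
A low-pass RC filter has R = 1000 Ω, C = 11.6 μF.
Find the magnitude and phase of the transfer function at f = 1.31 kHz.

Step 1 — Angular frequency: ω = 2π·1310 = 8231 rad/s.
Step 2 — Transfer function: H(jω) = 1/(1 + jωRC).
Step 3 — Denominator: 1 + jωRC = 1 + j·8231·1000·1.16e-05 = 1 + j95.48.
Step 4 — H = 0.0001097 - j0.01047.
Step 5 — Magnitude: |H| = 0.01047 (-39.6 dB); phase: φ = -89.4°.

|H| = 0.01047 (-39.6 dB), φ = -89.4°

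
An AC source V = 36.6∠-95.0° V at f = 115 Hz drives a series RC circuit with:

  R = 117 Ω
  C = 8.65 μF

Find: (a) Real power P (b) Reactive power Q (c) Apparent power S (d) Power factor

Step 1 — Angular frequency: ω = 2π·f = 2π·115 = 722.6 rad/s.
Step 2 — Component impedances:
  R: Z = R = 117 Ω
  C: Z = 1/(jωC) = -j/(ω·C) = 0 - j160 Ω
Step 3 — Series combination: Z_total = R + C = 117 - j160 Ω = 198.2∠-53.8° Ω.
Step 4 — Source phasor: V = 36.6∠-95.0° V = -3.19 - j36.46 V.
Step 5 — Current: I = V / Z = 0.139 - j0.1216 A = 0.1847∠-41.2° A.
Step 6 — Complex power: S = V·I* = 3.989 - j5.455 VA.
Step 7 — Real power: P = Re(S) = 3.989 W.
Step 8 — Reactive power: Q = Im(S) = -5.455 VAR.
Step 9 — Apparent power: |S| = 6.758 VA.
Step 10 — Power factor: PF = P/|S| = 0.5903 (leading).

(a) P = 3.989 W  (b) Q = -5.455 VAR  (c) S = 6.758 VA  (d) PF = 0.5903 (leading)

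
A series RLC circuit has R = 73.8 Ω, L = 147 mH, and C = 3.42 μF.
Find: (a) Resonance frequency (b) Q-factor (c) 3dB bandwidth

Step 1 — Resonance: ω₀ = 1/√(LC) = 1/√(0.147·3.42e-06) = 1410 rad/s.
Step 2 — f₀ = ω₀/(2π) = 224.5 Hz.
Step 3 — Series Q: Q = ω₀L/R = 1410·0.147/73.8 = 2.809.
Step 4 — Bandwidth: Δω = ω₀/Q = 502 rad/s; BW = Δω/(2π) = 79.9 Hz.

(a) f₀ = 224.5 Hz  (b) Q = 2.809  (c) BW = 79.9 Hz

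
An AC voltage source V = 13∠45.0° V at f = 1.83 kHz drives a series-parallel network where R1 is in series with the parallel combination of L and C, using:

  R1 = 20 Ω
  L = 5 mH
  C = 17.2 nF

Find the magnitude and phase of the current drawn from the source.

Step 1 — Angular frequency: ω = 2π·f = 2π·1830 = 1.15e+04 rad/s.
Step 2 — Component impedances:
  R1: Z = R = 20 Ω
  L: Z = jωL = j·1.15e+04·0.005 = 0 + j57.49 Ω
  C: Z = 1/(jωC) = -j/(ω·C) = 0 - j5056 Ω
Step 3 — Parallel branch: L || C = 1/(1/L + 1/C) = 0 + j58.15 Ω.
Step 4 — Series with R1: Z_total = R1 + (L || C) = 20 + j58.15 Ω = 61.5∠71.0° Ω.
Step 5 — Source phasor: V = 13∠45.0° V = 9.192 + j9.192 V.
Step 6 — Ohm's law: I = V / Z_total = (9.192 + j9.192) / (20 + j58.15) = 0.19 - j0.09274 A.
Step 7 — Convert to polar: |I| = 0.2114 A, ∠I = -26.0°.

I = 0.2114∠-26.0° A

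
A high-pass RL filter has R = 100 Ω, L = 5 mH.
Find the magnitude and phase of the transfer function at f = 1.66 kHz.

Step 1 — Angular frequency: ω = 2π·1660 = 1.043e+04 rad/s.
Step 2 — Transfer function: H(jω) = jωL/(R + jωL).
Step 3 — Numerator jωL = j·52.15; denominator R + jωL = 100 + j52.15.
Step 4 — H = 0.2138 + j0.41.
Step 5 — Magnitude: |H| = 0.4624 (-6.7 dB); phase: φ = 62.5°.

|H| = 0.4624 (-6.7 dB), φ = 62.5°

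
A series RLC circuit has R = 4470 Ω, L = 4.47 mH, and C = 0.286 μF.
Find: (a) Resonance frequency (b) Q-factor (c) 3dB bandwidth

Step 1 — Resonance: ω₀ = 1/√(LC) = 1/√(0.00447·2.86e-07) = 2.797e+04 rad/s.
Step 2 — f₀ = ω₀/(2π) = 4451 Hz.
Step 3 — Series Q: Q = ω₀L/R = 2.797e+04·0.00447/4470 = 0.02797.
Step 4 — Bandwidth: Δω = ω₀/Q = 1e+06 rad/s; BW = Δω/(2π) = 1.592e+05 Hz.

(a) f₀ = 4451 Hz  (b) Q = 0.02797  (c) BW = 1.592e+05 Hz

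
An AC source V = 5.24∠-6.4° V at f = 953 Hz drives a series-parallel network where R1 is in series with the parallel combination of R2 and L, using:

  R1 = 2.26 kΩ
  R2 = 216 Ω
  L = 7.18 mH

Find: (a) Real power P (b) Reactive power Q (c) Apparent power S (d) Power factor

Step 1 — Angular frequency: ω = 2π·f = 2π·953 = 5988 rad/s.
Step 2 — Component impedances:
  R1: Z = R = 2260 Ω
  R2: Z = R = 216 Ω
  L: Z = jωL = j·5988·0.00718 = 0 + j42.99 Ω
Step 3 — Parallel branch: R2 || L = 1/(1/R2 + 1/L) = 8.231 + j41.35 Ω.
Step 4 — Series with R1: Z_total = R1 + (R2 || L) = 2268 + j41.35 Ω = 2269∠1.0° Ω.
Step 5 — Source phasor: V = 5.24∠-6.4° V = 5.207 - j0.5841 V.
Step 6 — Current: I = V / Z = 0.00229 - j0.0002993 A = 0.00231∠-7.4° A.
Step 7 — Complex power: S = V·I* = 0.0121 + j0.0002206 VA.
Step 8 — Real power: P = Re(S) = 0.0121 W.
Step 9 — Reactive power: Q = Im(S) = 0.0002206 VAR.
Step 10 — Apparent power: |S| = 0.0121 VA.
Step 11 — Power factor: PF = P/|S| = 0.9998 (lagging).

(a) P = 0.0121 W  (b) Q = 0.0002206 VAR  (c) S = 0.0121 VA  (d) PF = 0.9998 (lagging)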